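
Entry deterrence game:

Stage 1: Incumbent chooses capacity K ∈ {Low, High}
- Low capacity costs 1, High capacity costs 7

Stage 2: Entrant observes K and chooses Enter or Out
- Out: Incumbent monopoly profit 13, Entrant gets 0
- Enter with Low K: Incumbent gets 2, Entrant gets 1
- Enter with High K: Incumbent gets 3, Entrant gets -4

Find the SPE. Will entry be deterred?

SPE: (High, Enter|Low, Out|High); Entry deterred. Incumbent net profit = 6

Work:
After Low K: Entrant enters (1 > 0)
After High K: Entrant stays out (-4 < 0)
Incumbent: Low → 2−1=1, High → 13−7=6
Incumbent chooses High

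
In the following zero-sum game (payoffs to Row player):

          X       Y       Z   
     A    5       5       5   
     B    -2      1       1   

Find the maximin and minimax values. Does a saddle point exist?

Maximin = 5, Minimax = 5, Saddle: True

Work:
Row minimums: [5, -2] → maximin = 5
Column maximums: [5, 5, 5] → minimax = 5
Saddle point exists! Game value = 5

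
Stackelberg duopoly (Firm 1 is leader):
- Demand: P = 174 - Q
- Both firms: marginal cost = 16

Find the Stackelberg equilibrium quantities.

q₁* (leader) = 79.0, q₂* (follower) = 39.5

Work:
Follower's reaction: q₂ = (a - c - q₁)/2
Leader substitutes: π₁ = q₁·(a - q₁ - (a-c-q₁)/2 - c)
FOC: q₁* = (174 - 16)/2 = 79.00
Then: q₂* = (174 - 16 - 79.0)/2 = 39.50
Leader has first-mover advantage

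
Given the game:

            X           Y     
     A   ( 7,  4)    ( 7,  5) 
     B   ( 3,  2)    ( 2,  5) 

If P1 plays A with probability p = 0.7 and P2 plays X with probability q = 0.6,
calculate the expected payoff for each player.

E[P1] = 5.68, E[P2] = 4.04

Work:
E[P1] = p·q·π₁(A,X) + p·(1-q)·π₁(A,Y) + (1-p)·q·π₁(B,X) + (1-p)·(1-q)·π₁(B,Y)
= 0.7·0.6·7 + 0.7·0.4·7 + 0.3·0.6·3 + 0.3·0.4·2
= 5.68

E[P2] = 4.04 (similar calculation)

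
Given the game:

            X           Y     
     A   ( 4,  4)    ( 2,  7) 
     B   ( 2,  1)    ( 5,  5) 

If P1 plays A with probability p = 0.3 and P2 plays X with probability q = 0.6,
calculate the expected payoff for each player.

E[P1] = 3.2, E[P2] = 3.38

Work:
E[P1] = p·q·π₁(A,X) + p·(1-q)·π₁(A,Y) + (1-p)·q·π₁(B,X) + (1-p)·(1-q)·π₁(B,Y)
= 0.3·0.6·4 + 0.3·0.4·2 + 0.7·0.6·2 + 0.7·0.4·5
= 3.2

E[P2] = 3.38 (similar calculation)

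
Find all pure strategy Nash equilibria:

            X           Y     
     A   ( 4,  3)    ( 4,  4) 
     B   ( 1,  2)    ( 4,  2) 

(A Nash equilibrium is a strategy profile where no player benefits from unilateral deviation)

Nash equilibrium: (A, Y), (B, Y)

Work:
Best responses:
  P1 vs X: payoffs [4, 1] → best response A (payoff 4)
  P1 vs Y: payoffs [4, 4] → best response A/B (payoff 4)
  P2 vs A: payoffs [3, 4] → best response Y (payoff 4)
  P2 vs B: payoffs [2, 2] → best response X/Y (payoff 2)
Mutual best responses: (A,Y), (B,Y) → Nash equilibria.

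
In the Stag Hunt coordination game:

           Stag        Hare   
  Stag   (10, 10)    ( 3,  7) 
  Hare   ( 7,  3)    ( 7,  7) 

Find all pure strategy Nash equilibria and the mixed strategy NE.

Pure NE: (Stag, Stag) and (Hare, Hare); Mixed NE: p = 0.5714, q = 0.5714

Work:
Check pure NE:
(Stag, Stag): (10, 10) - no unilateral deviation beneficial
(Hare, Hare): (7, 7) - no unilateral deviation beneficial
Mixed NE: P1 plays Stag with p = 0.5714, P2 plays Stag with q = 0.5714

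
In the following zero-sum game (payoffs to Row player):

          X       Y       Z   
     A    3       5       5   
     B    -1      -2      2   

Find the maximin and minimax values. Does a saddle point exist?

Maximin = 3, Minimax = 3, Saddle: True

Work:
Row minimums: [3, -2] → maximin = 3
Column maximums: [3, 5, 5] → minimax = 3
Saddle point exists! Game value = 3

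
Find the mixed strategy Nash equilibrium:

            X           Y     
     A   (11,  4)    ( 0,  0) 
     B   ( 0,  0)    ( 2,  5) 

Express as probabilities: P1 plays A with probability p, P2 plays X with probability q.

p = 0.5556, q = 0.1538

Work:
Find probabilities that make opponent indifferent:
P2 chooses q to make P1 indifferent between A and B
P1 chooses p to make P2 indifferent between X and Y
Mixed NE: P1 plays (A: 0.5556, B: 0.4444), P2 plays (X: 0.1538, Y: 0.8462)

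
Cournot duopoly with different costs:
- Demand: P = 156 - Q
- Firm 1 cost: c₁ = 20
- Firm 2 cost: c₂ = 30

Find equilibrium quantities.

q₁* = 48.67, q₂* = 38.67

Work:
Reaction: q₁ = (156 - 20 - q₂)/2
Reaction: q₂ = (156 - 30 - q₁)/2
Solve simultaneously:
q₁* = (156 - 2×20 + 30)/3 = 48.67
q₂* = (156 - 2×30 + 20)/3 = 38.67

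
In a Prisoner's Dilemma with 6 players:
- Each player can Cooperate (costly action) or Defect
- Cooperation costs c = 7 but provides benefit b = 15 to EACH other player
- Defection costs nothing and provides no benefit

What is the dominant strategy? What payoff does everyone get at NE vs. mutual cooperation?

Dominant: Defect; NE payoff = 0; Coop payoff = 68

Work:
Defect dominates (saves cost c = 7, benefit to others is external)
NE: All defect → everyone gets 0
If all cooperate: each receives (5)×15 - 7 = 68
Social dilemma: 68 > 0 but NE gives 0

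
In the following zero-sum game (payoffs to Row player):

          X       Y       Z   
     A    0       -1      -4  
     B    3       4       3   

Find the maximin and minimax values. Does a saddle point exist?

Maximin = 3, Minimax = 3, Saddle: True

Work:
Row minimums: [-4, 3] → maximin = 3
Column maximums: [3, 4, 3] → minimax = 3
Saddle point exists! Game value = 3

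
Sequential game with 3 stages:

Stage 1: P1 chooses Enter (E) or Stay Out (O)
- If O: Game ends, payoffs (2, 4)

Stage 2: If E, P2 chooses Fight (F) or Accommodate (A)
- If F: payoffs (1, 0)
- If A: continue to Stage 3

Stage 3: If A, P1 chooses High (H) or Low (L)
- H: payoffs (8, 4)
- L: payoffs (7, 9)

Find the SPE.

SPE: (E, A, H); Outcome (8, 4)

Work:
Stage 3: P1 chooses H (8 vs 7)
Stage 2: P2: F->0, A->4 (anticipating H). Choose A
Stage 1: P1: O->2, E->8 (anticipating A, H). Choose E
SPE path: E -> A -> H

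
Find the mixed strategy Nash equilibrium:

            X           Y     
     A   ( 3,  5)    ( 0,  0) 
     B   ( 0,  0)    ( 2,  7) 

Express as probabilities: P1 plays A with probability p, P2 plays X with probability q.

p = 0.5833, q = 0.4

Work:
Find probabilities that make opponent indifferent:
P2 chooses q to make P1 indifferent between A and B
P1 chooses p to make P2 indifferent between X and Y
Mixed NE: P1 plays (A: 0.5833, B: 0.4167), P2 plays (X: 0.4, Y: 0.6)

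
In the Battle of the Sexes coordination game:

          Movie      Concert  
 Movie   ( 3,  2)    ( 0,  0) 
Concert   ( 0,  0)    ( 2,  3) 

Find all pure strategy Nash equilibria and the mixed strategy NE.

Pure NE: (Movie, Movie) and (Concert, Concert); Mixed NE: p = 0.6, q = 0.4

Work:
Check pure NE:
(Movie, Movie): (3, 2) - no unilateral deviation beneficial
(Concert, Concert): (2, 3) - no unilateral deviation beneficial
Mixed NE: P1 plays Movie with p = 0.6, P2 plays Movie with q = 0.4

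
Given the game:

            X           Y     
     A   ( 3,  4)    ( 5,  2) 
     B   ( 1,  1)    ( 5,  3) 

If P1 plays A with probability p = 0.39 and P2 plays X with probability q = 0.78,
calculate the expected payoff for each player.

E[P1] = 2.4884, E[P2] = 2.2668

Work:
E[P1] = p·q·π₁(A,X) + p·(1-q)·π₁(A,Y) + (1-p)·q·π₁(B,X) + (1-p)·(1-q)·π₁(B,Y)
= 0.39·0.78·3 + 0.39·0.22·5 + 0.61·0.78·1 + 0.61·0.22·5
= 2.4884

E[P2] = 2.2668 (similar calculation)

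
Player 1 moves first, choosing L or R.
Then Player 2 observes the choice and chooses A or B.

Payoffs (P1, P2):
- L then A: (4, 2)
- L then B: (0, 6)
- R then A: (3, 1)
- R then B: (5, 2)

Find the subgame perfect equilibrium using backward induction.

P1 plays R, P2 plays B after L and B after R; Payoff (5, 2)

Work:
Backward induction:
After L: P2 chooses B → P1 gets 0
After R: P2 chooses B → P1 gets 5
P1 chooses R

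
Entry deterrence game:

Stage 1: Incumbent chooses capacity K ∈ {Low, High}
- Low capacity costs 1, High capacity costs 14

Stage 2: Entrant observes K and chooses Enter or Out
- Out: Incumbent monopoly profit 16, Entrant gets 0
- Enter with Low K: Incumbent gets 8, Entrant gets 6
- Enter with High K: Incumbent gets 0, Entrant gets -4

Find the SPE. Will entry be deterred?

SPE: (Low, Enter|Low, Out|High); Entry not deterred. Incumbent net profit = 7, Entrant gets 6

Work:
After Low K: Entrant enters (6 > 0)
After High K: Entrant stays out (-4 < 0)
Incumbent: Low → 8−1=7, High → 16−14=2
Incumbent chooses Low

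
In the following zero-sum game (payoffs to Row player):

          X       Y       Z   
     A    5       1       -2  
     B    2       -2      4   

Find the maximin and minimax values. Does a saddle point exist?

Maximin = -2, Minimax = 1, Saddle: False

Work:
Row minimums: [-2, -2] → maximin = -2
Column maximums: [5, 1, 4] → minimax = 1
No saddle point (maximin ≠ minimax). Mixed strategy needed.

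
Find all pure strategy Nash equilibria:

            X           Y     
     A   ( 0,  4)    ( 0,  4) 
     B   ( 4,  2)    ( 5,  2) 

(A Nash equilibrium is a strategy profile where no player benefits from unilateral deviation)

Nash equilibrium: (B, X), (B, Y)

Work:
Best responses:
  P1 vs X: payoffs [0, 4] → best response B (payoff 4)
  P1 vs Y: payoffs [0, 5] → best response B (payoff 5)
  P2 vs A: payoffs [4, 4] → best response X/Y (payoff 4)
  P2 vs B: payoffs [2, 2] → best response X/Y (payoff 2)
Mutual best responses: (B,X), (B,Y) → Nash equilibria.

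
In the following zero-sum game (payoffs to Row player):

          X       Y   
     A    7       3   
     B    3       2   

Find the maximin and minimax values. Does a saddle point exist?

Maximin = 3, Minimax = 3, Saddle: True

Work:
Row minimums: [3, 2] → maximin = 3
Column maximums: [7, 3] → minimax = 3
Saddle point exists! Game value = 3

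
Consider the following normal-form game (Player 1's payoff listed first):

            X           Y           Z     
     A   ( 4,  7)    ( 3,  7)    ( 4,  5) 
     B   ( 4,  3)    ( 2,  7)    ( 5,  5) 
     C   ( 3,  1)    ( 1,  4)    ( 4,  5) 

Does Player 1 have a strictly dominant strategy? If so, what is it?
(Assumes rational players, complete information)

No strictly dominant strategy exists for Player 1

Work:
A strategy strictly dominates another if it gives a strictly higher payoff against every opponent action. Compare each pair of P1's strategies column-by-column:
  A vs B: [4 vs 4, 3 vs 2, 4 vs 5] → A does not strictly dominate B (column X: 4 ≤ 4)
  A vs C: [4 vs 3, 3 vs 1, 4 vs 4] → A does not strictly dominate C (column Z: 4 ≤ 4)
  B vs A: [4 vs 4, 2 vs 3, 5 vs 4] → B does not strictly dominate A (column X: 4 ≤ 4)
  B vs C: [4 vs 3, 2 vs 1, 5 vs 4] → B strictly dominates C
  C vs A: [3 vs 4, 1 vs 3, 4 vs 4] → C does not strictly dominate A (column X: 3 ≤ 4)
  C vs B: [3 vs 4, 1 vs 2, 4 vs 5] → C does not strictly dominate B (column X: 3 ≤ 4)
No single strategy strictly dominates all others → no strictly dominant strategy.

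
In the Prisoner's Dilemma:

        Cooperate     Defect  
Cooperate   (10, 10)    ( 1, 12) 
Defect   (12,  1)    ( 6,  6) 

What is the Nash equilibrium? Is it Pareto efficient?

(Defect, Defect) is NE; not Pareto efficient

Work:
Defect dominates Cooperate for both players:
If P2 cooperates: Defect (12) > Cooperate (10)
If P2 defects: Defect (6) > Cooperate (1)
NE: (Defect, Defect) with payoff (6, 6)
But (Cooperate, Cooperate) = (10, 10) Pareto dominates (6, 6)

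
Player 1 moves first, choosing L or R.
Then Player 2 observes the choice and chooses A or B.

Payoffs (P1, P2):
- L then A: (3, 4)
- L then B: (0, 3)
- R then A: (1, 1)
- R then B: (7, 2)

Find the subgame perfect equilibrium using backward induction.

P1 plays R, P2 plays A after L and B after R; Payoff (7, 2)

Work:
Backward induction:
After L: P2 chooses A → P1 gets 3
After R: P2 chooses B → P1 gets 7
P1 chooses R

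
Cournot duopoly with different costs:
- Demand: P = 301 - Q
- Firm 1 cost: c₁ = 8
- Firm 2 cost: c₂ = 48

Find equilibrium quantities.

q₁* = 111.0, q₂* = 71.0

Work:
Reaction: q₁ = (301 - 8 - q₂)/2
Reaction: q₂ = (301 - 48 - q₁)/2
Solve simultaneously:
q₁* = (301 - 2×8 + 48)/3 = 111.0
q₂* = (301 - 2×48 + 8)/3 = 71.0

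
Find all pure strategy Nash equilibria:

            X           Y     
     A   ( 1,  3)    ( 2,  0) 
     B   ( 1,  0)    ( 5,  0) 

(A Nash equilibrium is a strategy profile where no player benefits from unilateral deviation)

Nash equilibrium: (A, X), (B, X), (B, Y)

Work:
Best responses:
  P1 vs X: payoffs [1, 1] → best response A/B (payoff 1)
  P1 vs Y: payoffs [2, 5] → best response B (payoff 5)
  P2 vs A: payoffs [3, 0] → best response X (payoff 3)
  P2 vs B: payoffs [0, 0] → best response X/Y (payoff 0)
Mutual best responses: (A,X), (B,X), (B,Y) → Nash equilibria.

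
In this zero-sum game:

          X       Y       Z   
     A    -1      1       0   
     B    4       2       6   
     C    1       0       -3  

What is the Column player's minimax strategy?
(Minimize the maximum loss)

Column should play Y, value = 2

Work:
Column player minimizes Row's maximum payoff:
Column X: max payoff to Row = 4
Column Y: max payoff to Row = 2
Column Z: max payoff to Row = 6
Minimum is 2, achieved by column Y.
Minimax strategy: Y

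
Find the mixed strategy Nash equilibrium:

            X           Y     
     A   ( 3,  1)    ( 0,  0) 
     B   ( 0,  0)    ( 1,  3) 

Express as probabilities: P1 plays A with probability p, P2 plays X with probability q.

p = 0.75, q = 0.25

Work:
Find probabilities that make opponent indifferent:
P2 chooses q to make P1 indifferent between A and B
P1 chooses p to make P2 indifferent between X and Y
Mixed NE: P1 plays (A: 0.75, B: 0.25), P2 plays (X: 0.25, Y: 0.75)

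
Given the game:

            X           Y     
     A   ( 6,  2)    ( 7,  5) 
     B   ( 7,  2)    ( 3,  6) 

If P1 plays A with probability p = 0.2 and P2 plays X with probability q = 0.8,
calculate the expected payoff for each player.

E[P1] = 6.2, E[P2] = 2.76

Work:
E[P1] = p·q·π₁(A,X) + p·(1-q)·π₁(A,Y) + (1-p)·q·π₁(B,X) + (1-p)·(1-q)·π₁(B,Y)
= 0.2·0.8·6 + 0.2·0.2·7 + 0.8·0.8·7 + 0.8·0.2·3
= 6.2

E[P2] = 2.76 (similar calculation)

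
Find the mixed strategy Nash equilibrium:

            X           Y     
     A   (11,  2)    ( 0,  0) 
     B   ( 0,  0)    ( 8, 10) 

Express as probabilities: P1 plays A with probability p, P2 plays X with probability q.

p = 0.8333, q = 0.4211

Work:
Find probabilities that make opponent indifferent:
P2 chooses q to make P1 indifferent between A and B
P1 chooses p to make P2 indifferent between X and Y
Mixed NE: P1 plays (A: 0.8333, B: 0.1667), P2 plays (X: 0.4211, Y: 0.5789)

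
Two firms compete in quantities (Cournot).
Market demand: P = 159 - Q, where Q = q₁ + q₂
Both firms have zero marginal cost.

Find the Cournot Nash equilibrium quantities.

q₁* = q₂* = 53.0; P* = 53.0

Work:
Profit: π_i = P·q_i = (a - q_i - q_j)·q_i
FOC: ∂π_i/∂q_i = a - 2q_i - q_j = 0
Reaction function: q_i = (159 - q_j)/2
Symmetry: q* = 159/3 = 53.0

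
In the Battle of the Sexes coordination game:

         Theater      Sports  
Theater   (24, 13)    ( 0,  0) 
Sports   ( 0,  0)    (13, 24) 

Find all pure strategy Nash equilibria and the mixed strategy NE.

Pure NE: (Theater, Theater) and (Sports, Sports); Mixed NE: p = 0.6486, q = 0.3514

Work:
Check pure NE:
(Theater, Theater): (24, 13) - no unilateral deviation beneficial
(Sports, Sports): (13, 24) - no unilateral deviation beneficial
Mixed NE: P1 plays Theater with p = 0.6486, P2 plays Theater with q = 0.3514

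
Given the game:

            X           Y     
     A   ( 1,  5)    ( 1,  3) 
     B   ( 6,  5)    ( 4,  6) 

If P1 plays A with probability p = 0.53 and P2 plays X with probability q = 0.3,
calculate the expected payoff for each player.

E[P1] = 2.692, E[P2] = 4.587

Work:
E[P1] = p·q·π₁(A,X) + p·(1-q)·π₁(A,Y) + (1-p)·q·π₁(B,X) + (1-p)·(1-q)·π₁(B,Y)
= 0.53·0.3·1 + 0.53·0.7·1 + 0.47·0.3·6 + 0.47·0.7·4
= 2.692

E[P2] = 4.587 (similar calculation)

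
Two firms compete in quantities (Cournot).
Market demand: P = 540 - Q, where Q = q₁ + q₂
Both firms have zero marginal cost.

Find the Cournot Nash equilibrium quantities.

q₁* = q₂* = 180.0; P* = 180.0

Work:
Profit: π_i = P·q_i = (a - q_i - q_j)·q_i
FOC: ∂π_i/∂q_i = a - 2q_i - q_j = 0
Reaction function: q_i = (540 - q_j)/2
Symmetry: q* = 540/3 = 180.0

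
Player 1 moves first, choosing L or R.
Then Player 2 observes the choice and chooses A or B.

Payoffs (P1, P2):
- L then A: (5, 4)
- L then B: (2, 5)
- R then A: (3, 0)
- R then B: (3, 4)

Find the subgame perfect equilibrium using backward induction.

P1 plays R, P2 plays B after L and B after R; Payoff (3, 4)

Work:
Backward induction:
After L: P2 chooses B → P1 gets 2
After R: P2 chooses B → P1 gets 3
P1 chooses R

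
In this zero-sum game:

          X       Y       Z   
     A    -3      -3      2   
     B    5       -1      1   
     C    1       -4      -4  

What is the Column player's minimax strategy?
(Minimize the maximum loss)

Column should play Y, value = -1

Work:
Column player minimizes Row's maximum payoff:
Column X: max payoff to Row = 5
Column Y: max payoff to Row = -1
Column Z: max payoff to Row = 2
Minimum is -1, achieved by column Y.
Minimax strategy: Y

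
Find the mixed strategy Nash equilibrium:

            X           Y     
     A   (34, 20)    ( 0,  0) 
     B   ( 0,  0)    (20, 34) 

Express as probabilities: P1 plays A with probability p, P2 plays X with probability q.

p = 0.6296, q = 0.3704

Work:
Find probabilities that make opponent indifferent:
P2 chooses q to make P1 indifferent between A and B
P1 chooses p to make P2 indifferent between X and Y
Mixed NE: P1 plays (A: 0.6296, B: 0.3704), P2 plays (X: 0.3704, Y: 0.6296)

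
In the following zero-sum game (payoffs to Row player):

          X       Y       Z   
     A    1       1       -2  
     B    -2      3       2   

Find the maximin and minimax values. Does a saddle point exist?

Maximin = -2, Minimax = 1, Saddle: False

Work:
Row minimums: [-2, -2] → maximin = -2
Column maximums: [1, 3, 2] → minimax = 1
No saddle point (maximin ≠ minimax). Mixed strategy needed.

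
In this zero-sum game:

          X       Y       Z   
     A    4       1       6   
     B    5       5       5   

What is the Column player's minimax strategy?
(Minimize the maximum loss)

Column should play X or Y (all achieve the minimum), value = 5

Work:
Column player minimizes Row's maximum payoff:
Column X: max payoff to Row = 5
Column Y: max payoff to Row = 5
Column Z: max payoff to Row = 6
Minimum is 5, achieved by columns X, Y (tied).
Each of X or Y is a minimax strategy.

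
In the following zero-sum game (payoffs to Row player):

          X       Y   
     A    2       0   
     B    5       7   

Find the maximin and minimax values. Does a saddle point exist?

Maximin = 5, Minimax = 5, Saddle: True

Work:
Row minimums: [0, 5] → maximin = 5
Column maximums: [5, 7] → minimax = 5
Saddle point exists! Game value = 5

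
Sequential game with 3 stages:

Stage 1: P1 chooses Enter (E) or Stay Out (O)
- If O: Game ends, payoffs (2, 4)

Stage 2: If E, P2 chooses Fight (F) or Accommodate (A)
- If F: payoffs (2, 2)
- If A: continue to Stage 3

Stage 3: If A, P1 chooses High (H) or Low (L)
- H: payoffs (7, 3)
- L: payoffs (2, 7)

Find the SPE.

SPE: (E, A, H); Outcome (7, 3)

Work:
Stage 3: P1 chooses H (7 vs 2)
Stage 2: P2: F->2, A->3 (anticipating H). Choose A
Stage 1: P1: O->2, E->7 (anticipating A, H). Choose E
SPE path: E -> A -> H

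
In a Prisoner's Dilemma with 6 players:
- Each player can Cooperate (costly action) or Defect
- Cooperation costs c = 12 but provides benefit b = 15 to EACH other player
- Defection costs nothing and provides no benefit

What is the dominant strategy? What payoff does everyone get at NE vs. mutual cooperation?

Dominant: Defect; NE payoff = 0; Coop payoff = 63

Work:
Defect dominates (saves cost c = 12, benefit to others is external)
NE: All defect → everyone gets 0
If all cooperate: each receives (5)×15 - 12 = 63
Social dilemma: 63 > 0 but NE gives 0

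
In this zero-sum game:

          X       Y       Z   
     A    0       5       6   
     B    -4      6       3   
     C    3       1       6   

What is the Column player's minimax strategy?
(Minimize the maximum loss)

Column should play X, value = 3

Work:
Column player minimizes Row's maximum payoff:
Column X: max payoff to Row = 3
Column Y: max payoff to Row = 6
Column Z: max payoff to Row = 6
Minimum is 3, achieved by column X.
Minimax strategy: X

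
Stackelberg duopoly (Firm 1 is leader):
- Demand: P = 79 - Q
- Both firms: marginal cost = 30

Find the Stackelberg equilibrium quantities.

q₁* (leader) = 24.5, q₂* (follower) = 12.25

Work:
Follower's reaction: q₂ = (a - c - q₁)/2
Leader substitutes: π₁ = q₁·(a - q₁ - (a-c-q₁)/2 - c)
FOC: q₁* = (79 - 30)/2 = 24.50
Then: q₂* = (79 - 30 - 24.5)/2 = 12.25
Leader has first-mover advantage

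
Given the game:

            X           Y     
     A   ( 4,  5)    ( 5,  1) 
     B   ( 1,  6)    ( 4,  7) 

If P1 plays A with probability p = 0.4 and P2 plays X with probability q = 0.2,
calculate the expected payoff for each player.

E[P1] = 3.96, E[P2] = 4.8

Work:
E[P1] = p·q·π₁(A,X) + p·(1-q)·π₁(A,Y) + (1-p)·q·π₁(B,X) + (1-p)·(1-q)·π₁(B,Y)
= 0.4·0.2·4 + 0.4·0.8·5 + 0.6·0.2·1 + 0.6·0.8·4
= 3.96

E[P2] = 4.8 (similar calculation)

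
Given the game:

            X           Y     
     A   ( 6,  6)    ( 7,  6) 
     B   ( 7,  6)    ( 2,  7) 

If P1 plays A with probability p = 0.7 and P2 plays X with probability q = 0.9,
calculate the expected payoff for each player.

E[P1] = 6.22, E[P2] = 6.03

Work:
E[P1] = p·q·π₁(A,X) + p·(1-q)·π₁(A,Y) + (1-p)·q·π₁(B,X) + (1-p)·(1-q)·π₁(B,Y)
= 0.7·0.9·6 + 0.7·0.1·7 + 0.3·0.9·7 + 0.3·0.1·2
= 6.22

E[P2] = 6.03 (similar calculation)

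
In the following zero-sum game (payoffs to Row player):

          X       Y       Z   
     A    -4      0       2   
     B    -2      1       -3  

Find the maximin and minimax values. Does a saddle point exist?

Maximin = -3, Minimax = -2, Saddle: False

Work:
Row minimums: [-4, -3] → maximin = -3
Column maximums: [-2, 1, 2] → minimax = -2
No saddle point (maximin ≠ minimax). Mixed strategy needed.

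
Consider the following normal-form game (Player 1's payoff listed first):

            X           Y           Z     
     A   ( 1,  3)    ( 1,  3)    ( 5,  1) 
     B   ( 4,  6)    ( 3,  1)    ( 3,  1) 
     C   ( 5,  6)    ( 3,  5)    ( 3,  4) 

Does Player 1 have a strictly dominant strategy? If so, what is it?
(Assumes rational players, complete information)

No strictly dominant strategy exists for Player 1

Work:
A strategy strictly dominates another if it gives a strictly higher payoff against every opponent action. Compare each pair of P1's strategies column-by-column:
  A vs B: [1 vs 4, 1 vs 3, 5 vs 3] → A does not strictly dominate B (column X: 1 ≤ 4)
  A vs C: [1 vs 5, 1 vs 3, 5 vs 3] → A does not strictly dominate C (column X: 1 ≤ 5)
  B vs A: [4 vs 1, 3 vs 1, 3 vs 5] → B does not strictly dominate A (column Z: 3 ≤ 5)
  B vs C: [4 vs 5, 3 vs 3, 3 vs 3] → B does not strictly dominate C (column X: 4 ≤ 5)
  C vs A: [5 vs 1, 3 vs 1, 3 vs 5] → C does not strictly dominate A (column Z: 3 ≤ 5)
  C vs B: [5 vs 4, 3 vs 3, 3 vs 3] → C does not strictly dominate B (column Y: 3 ≤ 3)
No single strategy strictly dominates all others → no strictly dominant strategy.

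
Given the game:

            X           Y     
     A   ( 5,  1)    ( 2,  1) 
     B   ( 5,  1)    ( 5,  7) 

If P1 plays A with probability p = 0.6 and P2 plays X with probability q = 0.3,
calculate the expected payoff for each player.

E[P1] = 3.74, E[P2] = 2.68

Work:
E[P1] = p·q·π₁(A,X) + p·(1-q)·π₁(A,Y) + (1-p)·q·π₁(B,X) + (1-p)·(1-q)·π₁(B,Y)
= 0.6·0.3·5 + 0.6·0.7·2 + 0.4·0.3·5 + 0.4·0.7·5
= 3.74

E[P2] = 2.68 (similar calculation)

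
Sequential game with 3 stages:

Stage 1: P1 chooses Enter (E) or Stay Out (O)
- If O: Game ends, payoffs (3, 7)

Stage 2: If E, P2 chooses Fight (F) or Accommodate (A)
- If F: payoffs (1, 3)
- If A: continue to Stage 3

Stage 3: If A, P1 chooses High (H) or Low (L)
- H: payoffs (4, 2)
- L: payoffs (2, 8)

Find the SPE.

SPE: (O, F, H); Outcome (3, 7)

Work:
Stage 3: P1 chooses H (4 vs 2)
Stage 2: P2: F->3, A->2 (anticipating H). Choose F
Stage 1: P1: O->3, E->1 (anticipating F, H). Choose O
SPE path: O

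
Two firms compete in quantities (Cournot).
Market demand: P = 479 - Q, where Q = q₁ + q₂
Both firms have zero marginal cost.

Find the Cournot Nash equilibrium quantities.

q₁* = q₂* = 159.67; P* = 159.67

Work:
Profit: π_i = P·q_i = (a - q_i - q_j)·q_i
FOC: ∂π_i/∂q_i = a - 2q_i - q_j = 0
Reaction function: q_i = (479 - q_j)/2
Symmetry: q* = 479/3 = 159.67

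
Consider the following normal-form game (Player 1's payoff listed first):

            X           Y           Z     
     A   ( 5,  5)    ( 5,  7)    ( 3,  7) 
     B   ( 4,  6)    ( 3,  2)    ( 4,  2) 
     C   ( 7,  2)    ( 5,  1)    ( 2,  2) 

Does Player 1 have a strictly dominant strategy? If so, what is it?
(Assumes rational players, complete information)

No strictly dominant strategy exists for Player 1

Work:
A strategy strictly dominates another if it gives a strictly higher payoff against every opponent action. Compare each pair of P1's strategies column-by-column:
  A vs B: [5 vs 4, 5 vs 3, 3 vs 4] → A does not strictly dominate B (column Z: 3 ≤ 4)
  A vs C: [5 vs 7, 5 vs 5, 3 vs 2] → A does not strictly dominate C (column X: 5 ≤ 7)
  B vs A: [4 vs 5, 3 vs 5, 4 vs 3] → B does not strictly dominate A (column X: 4 ≤ 5)
  B vs C: [4 vs 7, 3 vs 5, 4 vs 2] → B does not strictly dominate C (column X: 4 ≤ 7)
  C vs A: [7 vs 5, 5 vs 5, 2 vs 3] → C does not strictly dominate A (column Y: 5 ≤ 5)
  C vs B: [7 vs 4, 5 vs 3, 2 vs 4] → C does not strictly dominate B (column Z: 2 ≤ 4)
No single strategy strictly dominates all others → no strictly dominant strategy.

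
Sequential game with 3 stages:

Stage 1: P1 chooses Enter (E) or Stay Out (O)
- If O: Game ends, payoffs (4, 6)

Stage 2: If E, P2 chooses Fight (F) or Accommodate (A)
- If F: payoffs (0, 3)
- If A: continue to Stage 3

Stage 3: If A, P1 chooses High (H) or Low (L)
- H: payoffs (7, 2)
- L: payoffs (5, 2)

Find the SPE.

SPE: (O, F, H); Outcome (4, 6)

Work:
Stage 3: P1 chooses H (7 vs 5)
Stage 2: P2: F->3, A->2 (anticipating H). Choose F
Stage 1: P1: O->4, E->0 (anticipating F, H). Choose O
SPE path: O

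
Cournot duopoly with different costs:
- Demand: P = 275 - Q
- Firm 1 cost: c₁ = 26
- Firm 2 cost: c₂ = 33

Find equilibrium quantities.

q₁* = 85.33, q₂* = 78.33

Work:
Reaction: q₁ = (275 - 26 - q₂)/2
Reaction: q₂ = (275 - 33 - q₁)/2
Solve simultaneously:
q₁* = (275 - 2×26 + 33)/3 = 85.33
q₂* = (275 - 2×33 + 26)/3 = 78.33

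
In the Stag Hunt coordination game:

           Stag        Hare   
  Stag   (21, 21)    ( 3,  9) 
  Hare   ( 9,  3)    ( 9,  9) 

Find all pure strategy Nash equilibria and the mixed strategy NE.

Pure NE: (Stag, Stag) and (Hare, Hare); Mixed NE: p = 0.3333, q = 0.3333

Work:
Check pure NE:
(Stag, Stag): (21, 21) - no unilateral deviation beneficial
(Hare, Hare): (9, 9) - no unilateral deviation beneficial
Mixed NE: P1 plays Stag with p = 0.3333, P2 plays Stag with q = 0.3333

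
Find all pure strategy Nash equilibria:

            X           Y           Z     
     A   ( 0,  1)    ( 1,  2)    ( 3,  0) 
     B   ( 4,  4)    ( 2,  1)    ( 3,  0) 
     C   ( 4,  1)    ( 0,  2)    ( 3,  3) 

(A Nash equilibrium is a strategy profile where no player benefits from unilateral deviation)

Nash equilibrium: (B, X), (C, Z)

Work:
Best responses:
  P1 vs X: payoffs [0, 4, 4] → best response B/C (payoff 4)
  P1 vs Y: payoffs [1, 2, 0] → best response B (payoff 2)
  P1 vs Z: payoffs [3, 3, 3] → best response A/B/C (payoff 3)
  P2 vs A: payoffs [1, 2, 0] → best response Y (payoff 2)
  P2 vs B: payoffs [4, 1, 0] → best response X (payoff 4)
  P2 vs C: payoffs [1, 2, 3] → best response Z (payoff 3)
Mutual best responses: (B,X), (C,Z) → Nash equilibria.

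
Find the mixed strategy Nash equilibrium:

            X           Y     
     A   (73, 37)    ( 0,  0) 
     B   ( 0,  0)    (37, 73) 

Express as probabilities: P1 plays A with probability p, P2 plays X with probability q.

p = 0.6636, q = 0.3364

Work:
Find probabilities that make opponent indifferent:
P2 chooses q to make P1 indifferent between A and B
P1 chooses p to make P2 indifferent between X and Y
Mixed NE: P1 plays (A: 0.6636, B: 0.3364), P2 plays (X: 0.3364, Y: 0.6636)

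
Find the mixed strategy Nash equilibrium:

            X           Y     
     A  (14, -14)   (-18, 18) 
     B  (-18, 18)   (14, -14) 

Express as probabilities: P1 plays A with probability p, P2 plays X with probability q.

p = 0.5, q = 0.5

Work:
Find probabilities that make opponent indifferent:
P2 chooses q to make P1 indifferent between A and B
P1 chooses p to make P2 indifferent between X and Y
Mixed NE: P1 plays (A: 0.5, B: 0.5), P2 plays (X: 0.5, Y: 0.5)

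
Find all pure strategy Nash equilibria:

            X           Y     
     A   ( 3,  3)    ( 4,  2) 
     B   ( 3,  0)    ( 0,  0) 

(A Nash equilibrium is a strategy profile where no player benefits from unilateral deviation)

Nash equilibrium: (A, X), (B, X)

Work:
Best responses:
  P1 vs X: payoffs [3, 3] → best response A/B (payoff 3)
  P1 vs Y: payoffs [4, 0] → best response A (payoff 4)
  P2 vs A: payoffs [3, 2] → best response X (payoff 3)
  P2 vs B: payoffs [0, 0] → best response X/Y (payoff 0)
Mutual best responses: (A,X), (B,X) → Nash equilibria.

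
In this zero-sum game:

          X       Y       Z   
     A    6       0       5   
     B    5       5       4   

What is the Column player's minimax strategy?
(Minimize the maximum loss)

Column should play Y or Z (all achieve the minimum), value = 5

Work:
Column player minimizes Row's maximum payoff:
Column X: max payoff to Row = 6
Column Y: max payoff to Row = 5
Column Z: max payoff to Row = 5
Minimum is 5, achieved by columns Y, Z (tied).
Each of Y or Z is a minimax strategy.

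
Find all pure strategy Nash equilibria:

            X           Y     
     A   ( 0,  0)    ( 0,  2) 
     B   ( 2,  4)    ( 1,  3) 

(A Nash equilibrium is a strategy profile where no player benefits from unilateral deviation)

Nash equilibrium: (B, X)

Work:
Best responses:
  P1 vs X: payoffs [0, 2] → best response B (payoff 2)
  P1 vs Y: payoffs [0, 1] → best response B (payoff 1)
  P2 vs A: payoffs [0, 2] → best response Y (payoff 2)
  P2 vs B: payoffs [4, 3] → best response X (payoff 4)
Mutual best responses: (B,X) → Nash equilibria.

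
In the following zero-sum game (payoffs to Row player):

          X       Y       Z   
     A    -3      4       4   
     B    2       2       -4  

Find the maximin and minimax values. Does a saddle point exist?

Maximin = -3, Minimax = 2, Saddle: False

Work:
Row minimums: [-3, -4] → maximin = -3
Column maximums: [2, 4, 4] → minimax = 2
No saddle point (maximin ≠ minimax). Mixed strategy needed.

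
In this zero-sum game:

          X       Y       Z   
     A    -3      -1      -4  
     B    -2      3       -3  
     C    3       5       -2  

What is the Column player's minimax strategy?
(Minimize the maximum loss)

Column should play Z, value = -2

Work:
Column player minimizes Row's maximum payoff:
Column X: max payoff to Row = 3
Column Y: max payoff to Row = 5
Column Z: max payoff to Row = -2
Minimum is -2, achieved by column Z.
Minimax strategy: Z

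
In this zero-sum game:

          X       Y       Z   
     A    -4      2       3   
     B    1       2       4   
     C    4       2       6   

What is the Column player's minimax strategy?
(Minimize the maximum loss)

Column should play Y, value = 2

Work:
Column player minimizes Row's maximum payoff:
Column X: max payoff to Row = 4
Column Y: max payoff to Row = 2
Column Z: max payoff to Row = 6
Minimum is 2, achieved by column Y.
Minimax strategy: Y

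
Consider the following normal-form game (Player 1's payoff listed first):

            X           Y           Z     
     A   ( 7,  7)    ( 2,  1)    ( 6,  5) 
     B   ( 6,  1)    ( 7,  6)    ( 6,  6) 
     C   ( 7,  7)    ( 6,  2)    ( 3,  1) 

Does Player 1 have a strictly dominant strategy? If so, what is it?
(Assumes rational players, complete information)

No strictly dominant strategy exists for Player 1

Work:
A strategy strictly dominates another if it gives a strictly higher payoff against every opponent action. Compare each pair of P1's strategies column-by-column:
  A vs B: [7 vs 6, 2 vs 7, 6 vs 6] → A does not strictly dominate B (column Y: 2 ≤ 7)
  A vs C: [7 vs 7, 2 vs 6, 6 vs 3] → A does not strictly dominate C (column X: 7 ≤ 7)
  B vs A: [6 vs 7, 7 vs 2, 6 vs 6] → B does not strictly dominate A (column X: 6 ≤ 7)
  B vs C: [6 vs 7, 7 vs 6, 6 vs 3] → B does not strictly dominate C (column X: 6 ≤ 7)
  C vs A: [7 vs 7, 6 vs 2, 3 vs 6] → C does not strictly dominate A (column X: 7 ≤ 7)
  C vs B: [7 vs 6, 6 vs 7, 3 vs 6] → C does not strictly dominate B (column Y: 6 ≤ 7)
No single strategy strictly dominates all others → no strictly dominant strategy.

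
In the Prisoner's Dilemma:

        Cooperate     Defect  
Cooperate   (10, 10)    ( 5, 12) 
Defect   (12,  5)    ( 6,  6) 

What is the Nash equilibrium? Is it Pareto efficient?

(Defect, Defect) is NE; not Pareto efficient

Work:
Defect dominates Cooperate for both players:
If P2 cooperates: Defect (12) > Cooperate (10)
If P2 defects: Defect (6) > Cooperate (5)
NE: (Defect, Defect) with payoff (6, 6)
But (Cooperate, Cooperate) = (10, 10) Pareto dominates (6, 6)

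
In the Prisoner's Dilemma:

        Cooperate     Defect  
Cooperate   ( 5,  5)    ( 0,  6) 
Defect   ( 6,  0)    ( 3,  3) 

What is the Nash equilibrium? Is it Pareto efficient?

(Defect, Defect) is NE; not Pareto efficient

Work:
Defect dominates Cooperate for both players:
If P2 cooperates: Defect (6) > Cooperate (5)
If P2 defects: Defect (3) > Cooperate (0)
NE: (Defect, Defect) with payoff (3, 3)
But (Cooperate, Cooperate) = (5, 5) Pareto dominates (3, 3)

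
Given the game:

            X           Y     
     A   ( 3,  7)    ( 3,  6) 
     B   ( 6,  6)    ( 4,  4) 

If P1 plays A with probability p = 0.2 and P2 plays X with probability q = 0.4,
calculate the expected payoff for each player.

E[P1] = 4.44, E[P2] = 5.12

Work:
E[P1] = p·q·π₁(A,X) + p·(1-q)·π₁(A,Y) + (1-p)·q·π₁(B,X) + (1-p)·(1-q)·π₁(B,Y)
= 0.2·0.4·3 + 0.2·0.6·3 + 0.8·0.4·6 + 0.8·0.6·4
= 4.44

E[P2] = 5.12 (similar calculation)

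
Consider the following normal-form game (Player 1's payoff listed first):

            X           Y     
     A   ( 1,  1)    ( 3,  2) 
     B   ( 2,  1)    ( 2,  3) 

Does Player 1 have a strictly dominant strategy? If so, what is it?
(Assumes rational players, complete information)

No strictly dominant strategy exists for Player 1

Work:
A strategy strictly dominates another if it gives a strictly higher payoff against every opponent action. Compare each pair of P1's strategies column-by-column:
  A vs B: [1 vs 2, 3 vs 2] → A does not strictly dominate B (column X: 1 ≤ 2)
  B vs A: [2 vs 1, 2 vs 3] → B does not strictly dominate A (column Y: 2 ≤ 3)
No single strategy strictly dominates all others → no strictly dominant strategy.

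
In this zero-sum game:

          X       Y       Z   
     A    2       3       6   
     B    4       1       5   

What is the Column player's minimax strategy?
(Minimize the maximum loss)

Column should play Y, value = 3

Work:
Column player minimizes Row's maximum payoff:
Column X: max payoff to Row = 4
Column Y: max payoff to Row = 3
Column Z: max payoff to Row = 6
Minimum is 3, achieved by column Y.
Minimax strategy: Y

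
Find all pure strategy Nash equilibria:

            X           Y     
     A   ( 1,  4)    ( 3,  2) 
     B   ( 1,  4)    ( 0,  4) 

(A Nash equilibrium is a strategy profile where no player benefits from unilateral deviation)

Nash equilibrium: (A, X), (B, X)

Work:
Best responses:
  P1 vs X: payoffs [1, 1] → best response A/B (payoff 1)
  P1 vs Y: payoffs [3, 0] → best response A (payoff 3)
  P2 vs A: payoffs [4, 2] → best response X (payoff 4)
  P2 vs B: payoffs [4, 4] → best response X/Y (payoff 4)
Mutual best responses: (A,X), (B,X) → Nash equilibria.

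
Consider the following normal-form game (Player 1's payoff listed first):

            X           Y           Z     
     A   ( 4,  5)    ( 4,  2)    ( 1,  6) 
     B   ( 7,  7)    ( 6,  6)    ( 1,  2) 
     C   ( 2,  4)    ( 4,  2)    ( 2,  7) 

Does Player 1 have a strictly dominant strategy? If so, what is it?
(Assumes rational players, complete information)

No strictly dominant strategy exists for Player 1

Work:
A strategy strictly dominates another if it gives a strictly higher payoff against every opponent action. Compare each pair of P1's strategies column-by-column:
  A vs B: [4 vs 7, 4 vs 6, 1 vs 1] → A does not strictly dominate B (column X: 4 ≤ 7)
  A vs C: [4 vs 2, 4 vs 4, 1 vs 2] → A does not strictly dominate C (column Y: 4 ≤ 4)
  B vs A: [7 vs 4, 6 vs 4, 1 vs 1] → B does not strictly dominate A (column Z: 1 ≤ 1)
  B vs C: [7 vs 2, 6 vs 4, 1 vs 2] → B does not strictly dominate C (column Z: 1 ≤ 2)
  C vs A: [2 vs 4, 4 vs 4, 2 vs 1] → C does not strictly dominate A (column X: 2 ≤ 4)
  C vs B: [2 vs 7, 4 vs 6, 2 vs 1] → C does not strictly dominate B (column X: 2 ≤ 7)
No single strategy strictly dominates all others → no strictly dominant strategy.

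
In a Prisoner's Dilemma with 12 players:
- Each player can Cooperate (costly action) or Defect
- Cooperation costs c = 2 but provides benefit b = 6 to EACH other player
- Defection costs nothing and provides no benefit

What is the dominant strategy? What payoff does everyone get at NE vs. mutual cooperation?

Dominant: Defect; NE payoff = 0; Coop payoff = 64

Work:
Defect dominates (saves cost c = 2, benefit to others is external)
NE: All defect → everyone gets 0
If all cooperate: each receives (11)×6 - 2 = 64
Social dilemma: 64 > 0 but NE gives 0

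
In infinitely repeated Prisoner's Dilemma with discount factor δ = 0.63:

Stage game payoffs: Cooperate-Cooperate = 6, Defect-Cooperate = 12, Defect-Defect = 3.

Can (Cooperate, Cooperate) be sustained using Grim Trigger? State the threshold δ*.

δ* = 0.6667; since δ = 0.63 < 0.6667, cooperation cannot be sustained

Work:
For Grim Trigger:
Cooperate forever: 6/(1-δ)
Defect then punished: 12 + 3·δ/(1-δ)
Need: 6/(1-δ) ≥ 12 + 3·δ/(1-δ)
Solving: δ ≥ (T-R)/(T-P) = (12-6)/(12-3) = 0.6667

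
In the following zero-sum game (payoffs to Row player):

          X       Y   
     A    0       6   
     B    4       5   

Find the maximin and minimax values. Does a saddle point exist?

Maximin = 4, Minimax = 4, Saddle: True

Work:
Row minimums: [0, 4] → maximin = 4
Column maximums: [4, 6] → minimax = 4
Saddle point exists! Game value = 4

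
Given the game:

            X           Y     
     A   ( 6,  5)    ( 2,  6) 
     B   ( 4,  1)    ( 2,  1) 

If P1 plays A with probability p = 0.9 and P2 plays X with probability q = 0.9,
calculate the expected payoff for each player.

E[P1] = 5.42, E[P2] = 4.69

Work:
E[P1] = p·q·π₁(A,X) + p·(1-q)·π₁(A,Y) + (1-p)·q·π₁(B,X) + (1-p)·(1-q)·π₁(B,Y)
= 0.9·0.9·6 + 0.9·0.1·2 + 0.1·0.9·4 + 0.1·0.1·2
= 5.42

E[P2] = 4.69 (similar calculation)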